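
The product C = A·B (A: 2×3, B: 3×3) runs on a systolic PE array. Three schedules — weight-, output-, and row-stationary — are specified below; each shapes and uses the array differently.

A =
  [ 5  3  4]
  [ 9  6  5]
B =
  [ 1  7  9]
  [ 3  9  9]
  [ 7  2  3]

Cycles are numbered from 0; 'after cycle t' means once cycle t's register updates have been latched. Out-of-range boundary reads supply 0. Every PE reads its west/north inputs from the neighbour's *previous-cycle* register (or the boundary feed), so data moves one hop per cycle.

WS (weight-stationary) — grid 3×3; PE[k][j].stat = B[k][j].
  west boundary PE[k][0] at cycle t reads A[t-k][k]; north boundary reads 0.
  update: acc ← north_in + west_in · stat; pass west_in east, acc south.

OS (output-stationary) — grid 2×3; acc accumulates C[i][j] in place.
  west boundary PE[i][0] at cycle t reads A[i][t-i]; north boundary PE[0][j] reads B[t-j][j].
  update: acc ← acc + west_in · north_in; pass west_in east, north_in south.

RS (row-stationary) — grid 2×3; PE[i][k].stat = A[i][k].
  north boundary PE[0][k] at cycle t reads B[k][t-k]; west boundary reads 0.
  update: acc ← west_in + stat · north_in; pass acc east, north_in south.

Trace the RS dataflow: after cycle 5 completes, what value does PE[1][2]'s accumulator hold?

RS (2×3). Following PE[1][2] plus its west/north inputs:
  [0] (0,2) acc=0 (h:0 v:0)
  [0] (1,1) acc=0 (h:0 v:0)
  [0] (1,2) acc=0 (h:0 v:0)
  [1] (0,2) acc=0 (h:0 v:0)
  [1] (1,1) acc=0 (h:0 v:0)
  [1] (1,2) acc=0 (h:0 v:0)
  [2] (0,2) acc=42 (h:42 v:7)
  [2] (1,1) acc=27 (h:27 v:3)
  [2] (1,2) acc=0 (h:0 v:0)
  [3] (0,2) acc=70 (h:70 v:2)
  [3] (1,1) acc=117 (h:117 v:9)
  [3] (1,2) acc=62 (h:62 v:7)
  [4] (0,2) acc=84 (h:84 v:3)
  [4] (1,1) acc=135 (h:135 v:9)
  [4] (1,2) acc=127 (h:127 v:2)
  [5] (0,2) acc=0 (h:0 v:0)
  [5] (1,1) acc=0 (h:0 v:0)
  [5] (1,2) acc=150 (h:150 v:3)

PE[1][2].acc = 150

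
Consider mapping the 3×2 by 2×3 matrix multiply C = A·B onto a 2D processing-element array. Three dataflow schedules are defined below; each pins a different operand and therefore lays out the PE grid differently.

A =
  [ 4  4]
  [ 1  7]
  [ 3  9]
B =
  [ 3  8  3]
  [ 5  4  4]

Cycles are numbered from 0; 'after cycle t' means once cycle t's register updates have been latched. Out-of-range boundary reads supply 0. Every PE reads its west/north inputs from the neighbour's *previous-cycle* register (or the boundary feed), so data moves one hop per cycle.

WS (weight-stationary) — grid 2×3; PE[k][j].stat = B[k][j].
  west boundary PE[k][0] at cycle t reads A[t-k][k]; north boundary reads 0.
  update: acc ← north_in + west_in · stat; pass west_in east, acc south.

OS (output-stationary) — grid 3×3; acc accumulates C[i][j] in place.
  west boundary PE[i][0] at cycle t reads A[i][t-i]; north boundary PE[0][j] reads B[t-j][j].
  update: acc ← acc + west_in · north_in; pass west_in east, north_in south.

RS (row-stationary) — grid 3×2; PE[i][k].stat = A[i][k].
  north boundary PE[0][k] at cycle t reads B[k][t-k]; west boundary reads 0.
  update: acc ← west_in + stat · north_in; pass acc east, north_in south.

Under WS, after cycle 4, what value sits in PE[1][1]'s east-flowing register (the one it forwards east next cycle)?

register = 9

WS 2×3: PE[1][1] cycle-by-cycle (with neighbour feeds):
  step 0 · PE0,1: acc=0; fwd→0 fwd↓0
  step 0 · PE1,0: acc=0; fwd→0 fwd↓0
  step 0 · PE1,1: acc=0; fwd→0 fwd↓0
  step 1 · PE0,1: acc=32; fwd→4 fwd↓32
  step 1 · PE1,0: acc=32; fwd→4 fwd↓32
  step 1 · PE1,1: acc=0; fwd→0 fwd↓0
  step 2 · PE0,1: acc=8; fwd→1 fwd↓8
  step 2 · PE1,0: acc=38; fwd→7 fwd↓38
  step 2 · PE1,1: acc=48; fwd→4 fwd↓48
  step 3 · PE0,1: acc=24; fwd→3 fwd↓24
  step 3 · PE1,0: acc=54; fwd→9 fwd↓54
  step 3 · PE1,1: acc=36; fwd→7 fwd↓36
  step 4 · PE0,1: acc=0; fwd→0 fwd↓0
  step 4 · PE1,0: acc=0; fwd→0 fwd↓0
  step 4 · PE1,1: acc=60; fwd→9 fwd↓60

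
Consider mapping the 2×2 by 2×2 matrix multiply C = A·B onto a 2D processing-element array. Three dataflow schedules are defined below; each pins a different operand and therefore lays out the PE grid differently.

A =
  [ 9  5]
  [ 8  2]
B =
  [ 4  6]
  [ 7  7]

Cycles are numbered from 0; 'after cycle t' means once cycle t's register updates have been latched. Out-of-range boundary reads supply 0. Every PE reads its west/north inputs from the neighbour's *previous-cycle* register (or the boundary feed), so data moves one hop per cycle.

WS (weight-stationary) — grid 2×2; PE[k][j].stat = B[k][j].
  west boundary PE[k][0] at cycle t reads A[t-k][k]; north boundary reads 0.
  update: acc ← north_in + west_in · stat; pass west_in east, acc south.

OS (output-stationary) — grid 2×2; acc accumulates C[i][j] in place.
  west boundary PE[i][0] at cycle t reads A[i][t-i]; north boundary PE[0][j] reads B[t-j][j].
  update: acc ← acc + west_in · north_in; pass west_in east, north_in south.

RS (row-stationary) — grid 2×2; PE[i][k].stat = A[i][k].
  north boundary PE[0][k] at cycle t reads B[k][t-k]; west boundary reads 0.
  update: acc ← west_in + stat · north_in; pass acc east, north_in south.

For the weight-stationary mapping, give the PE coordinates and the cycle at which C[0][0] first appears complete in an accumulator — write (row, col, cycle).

(row, col, cycle) = (1, 0, 1)

Under WS, C[0][0] lands at PE[1][0]:
  after 0 — PE[1][0] acc=0, pass-E 0, pass-S 0
  after 1 — PE[1][0] acc=71, pass-E 5, pass-S 71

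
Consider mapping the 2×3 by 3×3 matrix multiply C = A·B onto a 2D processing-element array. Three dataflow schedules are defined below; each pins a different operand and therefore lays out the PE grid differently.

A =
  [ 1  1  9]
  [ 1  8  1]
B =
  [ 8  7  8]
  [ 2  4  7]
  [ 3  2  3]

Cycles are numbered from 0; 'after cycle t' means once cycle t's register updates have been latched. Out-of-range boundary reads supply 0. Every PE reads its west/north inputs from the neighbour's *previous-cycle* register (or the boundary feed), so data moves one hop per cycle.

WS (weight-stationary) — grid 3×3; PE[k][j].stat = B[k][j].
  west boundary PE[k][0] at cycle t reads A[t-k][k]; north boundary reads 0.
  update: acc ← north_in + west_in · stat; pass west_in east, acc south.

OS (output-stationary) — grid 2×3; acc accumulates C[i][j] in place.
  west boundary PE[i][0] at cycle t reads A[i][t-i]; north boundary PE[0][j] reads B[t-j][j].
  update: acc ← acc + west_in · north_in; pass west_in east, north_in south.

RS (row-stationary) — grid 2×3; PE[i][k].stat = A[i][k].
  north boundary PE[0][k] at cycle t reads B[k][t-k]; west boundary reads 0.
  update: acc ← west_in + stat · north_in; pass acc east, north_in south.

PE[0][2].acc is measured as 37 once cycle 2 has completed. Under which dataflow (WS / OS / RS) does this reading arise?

WS [3×3] PE[0][2] across cycles:
  @0  [0,2]  acc 0  |  →0  ↓0
  @1  [0,2]  acc 0  |  →0  ↓0
  @2  [0,2]  acc 8  |  →1  ↓8
OS [2×3] PE[0][2] across cycles:
  @0  [0,2]  acc 0  |  →0  ↓0
  @1  [0,2]  acc 0  |  →0  ↓0
  @2  [0,2]  acc 8  |  →1  ↓8
RS [2×3] PE[0][2] across cycles:
  @0  [0,2]  acc 0  |  →0  ↓0
  @1  [0,2]  acc 0  |  →0  ↓0
  @2  [0,2]  acc 37  |  →37  ↓3

dataflow = RS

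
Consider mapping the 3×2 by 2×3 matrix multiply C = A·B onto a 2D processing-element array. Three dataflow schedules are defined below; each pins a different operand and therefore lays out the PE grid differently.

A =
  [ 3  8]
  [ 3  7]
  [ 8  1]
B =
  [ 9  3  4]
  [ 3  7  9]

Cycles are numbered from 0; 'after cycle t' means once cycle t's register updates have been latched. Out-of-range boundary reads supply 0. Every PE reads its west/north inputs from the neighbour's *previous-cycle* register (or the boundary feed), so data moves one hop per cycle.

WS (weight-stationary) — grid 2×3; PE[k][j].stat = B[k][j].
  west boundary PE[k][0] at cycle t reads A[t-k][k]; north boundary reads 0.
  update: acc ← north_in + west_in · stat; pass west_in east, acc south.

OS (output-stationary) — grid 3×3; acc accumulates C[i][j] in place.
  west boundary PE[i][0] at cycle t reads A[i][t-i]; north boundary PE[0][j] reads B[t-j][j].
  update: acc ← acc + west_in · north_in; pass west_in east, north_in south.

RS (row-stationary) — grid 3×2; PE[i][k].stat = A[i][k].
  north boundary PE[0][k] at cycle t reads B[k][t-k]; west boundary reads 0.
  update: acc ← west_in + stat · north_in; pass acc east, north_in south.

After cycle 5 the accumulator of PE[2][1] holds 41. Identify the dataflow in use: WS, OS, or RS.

WS (2×3): PE[2][1] does not exist.
Under OS (3×3), PE[2][1]:
  step 0 · PE2,1: acc=0; fwd→0 fwd↓0
  step 1 · PE2,1: acc=0; fwd→0 fwd↓0
  step 2 · PE2,1: acc=0; fwd→0 fwd↓0
  step 3 · PE2,1: acc=24; fwd→8 fwd↓3
  step 4 · PE2,1: acc=31; fwd→1 fwd↓7
  step 5 · PE2,1: acc=31; fwd→0 fwd↓0
Under RS (3×2), PE[2][1]:
  step 0 · PE2,1: acc=0; fwd→0 fwd↓0
  step 1 · PE2,1: acc=0; fwd→0 fwd↓0
  step 2 · PE2,1: acc=0; fwd→0 fwd↓0
  step 3 · PE2,1: acc=75; fwd→75 fwd↓3
  step 4 · PE2,1: acc=31; fwd→31 fwd↓7
  step 5 · PE2,1: acc=41; fwd→41 fwd↓9

dataflow = RS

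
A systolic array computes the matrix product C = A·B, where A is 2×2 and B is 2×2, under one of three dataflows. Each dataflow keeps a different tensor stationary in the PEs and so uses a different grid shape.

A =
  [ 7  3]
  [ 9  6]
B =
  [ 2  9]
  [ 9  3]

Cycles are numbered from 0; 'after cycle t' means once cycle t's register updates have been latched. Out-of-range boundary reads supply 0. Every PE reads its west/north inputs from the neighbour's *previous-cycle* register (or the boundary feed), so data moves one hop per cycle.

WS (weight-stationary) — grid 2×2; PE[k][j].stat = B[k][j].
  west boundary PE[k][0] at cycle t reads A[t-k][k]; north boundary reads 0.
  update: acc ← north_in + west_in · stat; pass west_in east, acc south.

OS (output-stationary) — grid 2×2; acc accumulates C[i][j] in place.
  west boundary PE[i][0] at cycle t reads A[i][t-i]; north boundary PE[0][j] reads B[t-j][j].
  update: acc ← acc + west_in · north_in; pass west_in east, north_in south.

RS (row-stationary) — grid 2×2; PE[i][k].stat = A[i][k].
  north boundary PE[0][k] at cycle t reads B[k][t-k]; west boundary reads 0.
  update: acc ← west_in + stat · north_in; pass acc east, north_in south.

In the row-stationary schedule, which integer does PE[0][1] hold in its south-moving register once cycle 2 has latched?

register = 3

RS (2×2). Following PE[0][1] plus its west/north inputs:
  [0] (0,0) acc=14 (h:14 v:2)
  [0] (0,1) acc=0 (h:0 v:0)
  [1] (0,0) acc=63 (h:63 v:9)
  [1] (0,1) acc=41 (h:41 v:9)
  [2] (0,0) acc=0 (h:0 v:0)
  [2] (0,1) acc=72 (h:72 v:3)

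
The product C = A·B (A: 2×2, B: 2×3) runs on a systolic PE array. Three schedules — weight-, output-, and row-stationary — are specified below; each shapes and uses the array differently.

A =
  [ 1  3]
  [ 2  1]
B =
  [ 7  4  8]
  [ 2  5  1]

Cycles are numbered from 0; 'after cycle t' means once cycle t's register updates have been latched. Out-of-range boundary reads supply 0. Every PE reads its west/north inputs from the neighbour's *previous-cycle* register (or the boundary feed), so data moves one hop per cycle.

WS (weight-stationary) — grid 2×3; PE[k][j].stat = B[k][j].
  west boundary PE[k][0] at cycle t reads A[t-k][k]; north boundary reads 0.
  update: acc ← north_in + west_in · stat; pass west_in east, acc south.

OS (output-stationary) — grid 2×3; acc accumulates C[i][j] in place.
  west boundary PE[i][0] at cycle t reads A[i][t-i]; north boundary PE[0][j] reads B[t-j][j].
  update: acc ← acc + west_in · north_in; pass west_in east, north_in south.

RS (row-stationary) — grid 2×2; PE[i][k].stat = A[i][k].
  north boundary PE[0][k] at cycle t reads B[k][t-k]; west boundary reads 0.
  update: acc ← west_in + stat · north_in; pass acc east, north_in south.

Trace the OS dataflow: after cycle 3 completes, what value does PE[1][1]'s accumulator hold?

OS (2×3). Following PE[1][1] plus its west/north inputs:
  [0] (0,1) acc=0 (h:0 v:0)
  [0] (1,0) acc=0 (h:0 v:0)
  [0] (1,1) acc=0 (h:0 v:0)
  [1] (0,1) acc=4 (h:1 v:4)
  [1] (1,0) acc=14 (h:2 v:7)
  [1] (1,1) acc=0 (h:0 v:0)
  [2] (0,1) acc=19 (h:3 v:5)
  [2] (1,0) acc=16 (h:1 v:2)
  [2] (1,1) acc=8 (h:2 v:4)
  [3] (0,1) acc=19 (h:0 v:0)
  [3] (1,0) acc=16 (h:0 v:0)
  [3] (1,1) acc=13 (h:1 v:5)

PE[1][1].acc = 13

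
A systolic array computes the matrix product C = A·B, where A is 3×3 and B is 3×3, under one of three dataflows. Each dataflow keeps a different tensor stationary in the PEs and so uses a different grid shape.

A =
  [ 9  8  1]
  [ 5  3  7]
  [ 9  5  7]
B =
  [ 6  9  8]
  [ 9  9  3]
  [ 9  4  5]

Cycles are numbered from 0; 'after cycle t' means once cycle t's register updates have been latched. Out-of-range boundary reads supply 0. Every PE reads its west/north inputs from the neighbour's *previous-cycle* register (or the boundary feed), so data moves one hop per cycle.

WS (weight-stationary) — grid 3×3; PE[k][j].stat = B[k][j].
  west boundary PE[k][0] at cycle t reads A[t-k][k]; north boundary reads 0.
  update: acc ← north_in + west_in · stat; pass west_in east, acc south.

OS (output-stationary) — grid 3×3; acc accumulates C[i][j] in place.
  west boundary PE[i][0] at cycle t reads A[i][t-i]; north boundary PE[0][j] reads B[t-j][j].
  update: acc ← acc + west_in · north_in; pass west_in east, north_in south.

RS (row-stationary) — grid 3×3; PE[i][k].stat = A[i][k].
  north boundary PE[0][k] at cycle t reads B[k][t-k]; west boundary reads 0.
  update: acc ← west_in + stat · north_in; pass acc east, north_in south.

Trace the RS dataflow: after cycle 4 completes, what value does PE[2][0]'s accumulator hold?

RS (3×3). Following PE[2][0] plus its west/north inputs:
  cycle 0: PE[1][0] → acc 0, east 0, south 0
  cycle 0: PE[2][0] → acc 0, east 0, south 0
  cycle 1: PE[1][0] → acc 30, east 30, south 6
  cycle 1: PE[2][0] → acc 0, east 0, south 0
  cycle 2: PE[1][0] → acc 45, east 45, south 9
  cycle 2: PE[2][0] → acc 54, east 54, south 6
  cycle 3: PE[1][0] → acc 40, east 40, south 8
  cycle 3: PE[2][0] → acc 81, east 81, south 9
  cycle 4: PE[1][0] → acc 0, east 0, south 0
  cycle 4: PE[2][0] → acc 72, east 72, south 8

PE[2][0].acc = 72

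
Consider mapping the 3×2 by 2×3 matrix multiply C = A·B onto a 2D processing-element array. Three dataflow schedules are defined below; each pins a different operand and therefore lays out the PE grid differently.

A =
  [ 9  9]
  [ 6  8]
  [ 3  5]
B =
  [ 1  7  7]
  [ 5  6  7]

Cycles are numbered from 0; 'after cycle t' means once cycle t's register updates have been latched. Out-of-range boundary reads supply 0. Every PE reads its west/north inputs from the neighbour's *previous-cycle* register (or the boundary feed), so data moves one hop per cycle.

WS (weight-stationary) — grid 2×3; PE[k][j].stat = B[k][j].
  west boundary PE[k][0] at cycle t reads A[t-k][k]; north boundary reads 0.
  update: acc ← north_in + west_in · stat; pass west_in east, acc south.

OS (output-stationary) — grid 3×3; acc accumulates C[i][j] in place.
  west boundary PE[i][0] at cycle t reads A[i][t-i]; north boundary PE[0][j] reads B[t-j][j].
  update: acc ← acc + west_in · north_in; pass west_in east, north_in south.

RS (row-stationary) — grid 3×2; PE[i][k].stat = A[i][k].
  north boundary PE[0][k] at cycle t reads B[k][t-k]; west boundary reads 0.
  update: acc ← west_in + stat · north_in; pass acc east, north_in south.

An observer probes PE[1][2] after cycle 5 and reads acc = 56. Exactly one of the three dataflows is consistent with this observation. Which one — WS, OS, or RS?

dataflow = WS

WS (2×3 grid), PE[1][2]:
  t=0 PE[1][2]: acc=0 h=0 v=0
  t=1 PE[1][2]: acc=0 h=0 v=0
  t=2 PE[1][2]: acc=0 h=0 v=0
  t=3 PE[1][2]: acc=126 h=9 v=126
  t=4 PE[1][2]: acc=98 h=8 v=98
  t=5 PE[1][2]: acc=56 h=5 v=56
OS (3×3 grid), PE[1][2]:
  t=0 PE[1][2]: acc=0 h=0 v=0
  t=1 PE[1][2]: acc=0 h=0 v=0
  t=2 PE[1][2]: acc=0 h=0 v=0
  t=3 PE[1][2]: acc=42 h=6 v=7
  t=4 PE[1][2]: acc=98 h=8 v=7
  t=5 PE[1][2]: acc=98 h=0 v=0
— RS: 3×2 array has no PE[1][2].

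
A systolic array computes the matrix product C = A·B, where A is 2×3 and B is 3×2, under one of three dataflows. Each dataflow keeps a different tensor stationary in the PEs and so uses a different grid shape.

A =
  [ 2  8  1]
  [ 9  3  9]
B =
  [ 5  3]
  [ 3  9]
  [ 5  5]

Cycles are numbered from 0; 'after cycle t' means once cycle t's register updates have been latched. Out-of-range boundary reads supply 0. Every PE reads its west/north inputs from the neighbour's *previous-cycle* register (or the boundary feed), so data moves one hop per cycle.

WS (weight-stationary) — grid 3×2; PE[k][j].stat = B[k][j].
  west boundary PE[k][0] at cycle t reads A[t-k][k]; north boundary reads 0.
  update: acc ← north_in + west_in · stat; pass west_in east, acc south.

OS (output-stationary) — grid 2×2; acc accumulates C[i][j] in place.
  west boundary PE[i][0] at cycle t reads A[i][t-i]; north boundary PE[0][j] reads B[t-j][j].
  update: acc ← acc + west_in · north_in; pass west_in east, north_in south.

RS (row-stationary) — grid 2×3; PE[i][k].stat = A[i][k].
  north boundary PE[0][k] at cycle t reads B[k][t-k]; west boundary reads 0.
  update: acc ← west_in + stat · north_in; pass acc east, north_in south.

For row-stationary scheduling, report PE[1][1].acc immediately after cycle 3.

RS on a 2×3 grid — tracing PE[1][1] and its feeders:
  @0  [0,1]  acc 0  |  →0  ↓0
  @0  [1,0]  acc 0  |  →0  ↓0
  @0  [1,1]  acc 0  |  →0  ↓0
  @1  [0,1]  acc 34  |  →34  ↓3
  @1  [1,0]  acc 45  |  →45  ↓5
  @1  [1,1]  acc 0  |  →0  ↓0
  @2  [0,1]  acc 78  |  →78  ↓9
  @2  [1,0]  acc 27  |  →27  ↓3
  @2  [1,1]  acc 54  |  →54  ↓3
  @3  [0,1]  acc 0  |  →0  ↓0
  @3  [1,0]  acc 0  |  →0  ↓0
  @3  [1,1]  acc 54  |  →54  ↓9

PE[1][1].acc = 54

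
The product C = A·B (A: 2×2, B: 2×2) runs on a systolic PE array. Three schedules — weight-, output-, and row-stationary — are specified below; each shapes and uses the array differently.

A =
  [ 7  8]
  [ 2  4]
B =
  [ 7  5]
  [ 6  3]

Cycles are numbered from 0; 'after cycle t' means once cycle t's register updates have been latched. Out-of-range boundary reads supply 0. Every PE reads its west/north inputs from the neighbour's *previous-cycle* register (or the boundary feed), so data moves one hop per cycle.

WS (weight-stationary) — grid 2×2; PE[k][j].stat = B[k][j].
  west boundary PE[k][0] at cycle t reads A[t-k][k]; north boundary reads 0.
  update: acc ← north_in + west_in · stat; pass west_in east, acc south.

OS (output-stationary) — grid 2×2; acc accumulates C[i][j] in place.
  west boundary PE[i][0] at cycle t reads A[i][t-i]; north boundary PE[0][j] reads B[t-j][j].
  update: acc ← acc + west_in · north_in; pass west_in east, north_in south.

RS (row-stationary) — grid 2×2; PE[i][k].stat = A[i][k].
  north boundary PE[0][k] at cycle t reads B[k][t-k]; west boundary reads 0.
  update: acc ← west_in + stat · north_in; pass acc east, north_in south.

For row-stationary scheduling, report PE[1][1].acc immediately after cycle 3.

PE[1][1].acc = 22

RS 2×2: PE[1][1] cycle-by-cycle (with neighbour feeds):
  c0 r0c1: 0 / 0 / 0
  c0 r1c0: 0 / 0 / 0
  c0 r1c1: 0 / 0 / 0
  c1 r0c1: 97 / 97 / 6
  c1 r1c0: 14 / 14 / 7
  c1 r1c1: 0 / 0 / 0
  c2 r0c1: 59 / 59 / 3
  c2 r1c0: 10 / 10 / 5
  c2 r1c1: 38 / 38 / 6
  c3 r0c1: 0 / 0 / 0
  c3 r1c0: 0 / 0 / 0
  c3 r1c1: 22 / 22 / 3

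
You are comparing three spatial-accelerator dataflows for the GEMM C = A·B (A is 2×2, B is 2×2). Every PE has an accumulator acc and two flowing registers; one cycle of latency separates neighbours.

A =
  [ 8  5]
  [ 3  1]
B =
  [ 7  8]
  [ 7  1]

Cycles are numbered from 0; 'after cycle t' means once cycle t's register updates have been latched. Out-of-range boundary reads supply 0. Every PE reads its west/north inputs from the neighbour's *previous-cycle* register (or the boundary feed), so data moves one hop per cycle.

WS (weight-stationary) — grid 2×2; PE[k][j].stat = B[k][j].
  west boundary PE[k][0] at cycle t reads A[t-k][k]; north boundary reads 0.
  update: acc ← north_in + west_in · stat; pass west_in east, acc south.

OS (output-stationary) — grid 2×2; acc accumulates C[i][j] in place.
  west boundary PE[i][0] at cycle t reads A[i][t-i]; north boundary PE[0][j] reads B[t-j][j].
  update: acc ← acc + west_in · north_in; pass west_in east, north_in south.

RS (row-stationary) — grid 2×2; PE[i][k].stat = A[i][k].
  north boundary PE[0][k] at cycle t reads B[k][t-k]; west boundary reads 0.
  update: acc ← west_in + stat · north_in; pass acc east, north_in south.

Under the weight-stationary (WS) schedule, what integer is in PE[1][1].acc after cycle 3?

WS on a 2×2 grid — tracing PE[1][1] and its feeders:
  [0] (0,1) acc=0 (h:0 v:0)
  [0] (1,0) acc=0 (h:0 v:0)
  [0] (1,1) acc=0 (h:0 v:0)
  [1] (0,1) acc=64 (h:8 v:64)
  [1] (1,0) acc=91 (h:5 v:91)
  [1] (1,1) acc=0 (h:0 v:0)
  [2] (0,1) acc=24 (h:3 v:24)
  [2] (1,0) acc=28 (h:1 v:28)
  [2] (1,1) acc=69 (h:5 v:69)
  [3] (0,1) acc=0 (h:0 v:0)
  [3] (1,0) acc=0 (h:0 v:0)
  [3] (1,1) acc=25 (h:1 v:25)

PE[1][1].acc = 25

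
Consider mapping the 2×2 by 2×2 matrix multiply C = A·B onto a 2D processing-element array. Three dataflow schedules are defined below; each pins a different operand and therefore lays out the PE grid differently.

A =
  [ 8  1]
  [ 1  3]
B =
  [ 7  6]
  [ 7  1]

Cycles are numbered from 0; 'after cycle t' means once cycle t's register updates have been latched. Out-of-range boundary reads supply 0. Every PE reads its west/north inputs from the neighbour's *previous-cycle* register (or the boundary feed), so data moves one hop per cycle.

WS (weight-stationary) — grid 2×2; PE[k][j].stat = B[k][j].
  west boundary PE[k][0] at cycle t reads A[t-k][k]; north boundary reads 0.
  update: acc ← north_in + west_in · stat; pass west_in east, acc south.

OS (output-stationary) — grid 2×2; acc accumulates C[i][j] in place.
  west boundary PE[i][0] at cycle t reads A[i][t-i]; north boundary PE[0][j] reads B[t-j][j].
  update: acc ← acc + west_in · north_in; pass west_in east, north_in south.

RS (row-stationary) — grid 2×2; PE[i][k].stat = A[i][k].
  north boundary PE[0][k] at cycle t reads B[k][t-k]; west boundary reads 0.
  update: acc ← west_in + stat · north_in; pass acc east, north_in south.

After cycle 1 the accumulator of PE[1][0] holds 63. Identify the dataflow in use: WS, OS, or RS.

WS (2×2 grid), PE[1][0]:
  @0  [1,0]  acc 0  |  →0  ↓0
  @1  [1,0]  acc 63  |  →1  ↓63
OS (2×2 grid), PE[1][0]:
  @0  [1,0]  acc 0  |  →0  ↓0
  @1  [1,0]  acc 7  |  →1  ↓7
RS (2×2 grid), PE[1][0]:
  @0  [1,0]  acc 0  |  →0  ↓0
  @1  [1,0]  acc 7  |  →7  ↓7

dataflow = WS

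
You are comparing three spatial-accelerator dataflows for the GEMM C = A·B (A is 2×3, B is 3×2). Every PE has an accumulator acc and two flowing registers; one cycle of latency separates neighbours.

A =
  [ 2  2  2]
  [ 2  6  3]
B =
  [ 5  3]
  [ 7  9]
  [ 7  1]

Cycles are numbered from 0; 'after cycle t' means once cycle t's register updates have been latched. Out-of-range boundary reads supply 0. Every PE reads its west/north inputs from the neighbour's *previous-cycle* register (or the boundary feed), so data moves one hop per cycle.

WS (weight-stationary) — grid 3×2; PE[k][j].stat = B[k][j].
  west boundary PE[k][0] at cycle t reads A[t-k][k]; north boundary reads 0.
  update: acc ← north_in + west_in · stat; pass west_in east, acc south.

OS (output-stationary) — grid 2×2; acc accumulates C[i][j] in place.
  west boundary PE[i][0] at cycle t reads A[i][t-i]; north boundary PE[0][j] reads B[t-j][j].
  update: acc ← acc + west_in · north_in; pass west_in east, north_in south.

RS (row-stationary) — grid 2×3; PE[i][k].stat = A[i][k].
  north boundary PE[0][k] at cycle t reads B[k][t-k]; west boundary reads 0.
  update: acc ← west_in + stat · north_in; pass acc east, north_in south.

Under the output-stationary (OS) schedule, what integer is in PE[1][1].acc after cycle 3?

PE[1][1].acc = 60

OS (2×2). Following PE[1][1] plus its west/north inputs:
  @0  [0,1]  acc 0  |  →0  ↓0
  @0  [1,0]  acc 0  |  →0  ↓0
  @0  [1,1]  acc 0  |  →0  ↓0
  @1  [0,1]  acc 6  |  →2  ↓3
  @1  [1,0]  acc 10  |  →2  ↓5
  @1  [1,1]  acc 0  |  →0  ↓0
  @2  [0,1]  acc 24  |  →2  ↓9
  @2  [1,0]  acc 52  |  →6  ↓7
  @2  [1,1]  acc 6  |  →2  ↓3
  @3  [0,1]  acc 26  |  →2  ↓1
  @3  [1,0]  acc 73  |  →3  ↓7
  @3  [1,1]  acc 60  |  →6  ↓9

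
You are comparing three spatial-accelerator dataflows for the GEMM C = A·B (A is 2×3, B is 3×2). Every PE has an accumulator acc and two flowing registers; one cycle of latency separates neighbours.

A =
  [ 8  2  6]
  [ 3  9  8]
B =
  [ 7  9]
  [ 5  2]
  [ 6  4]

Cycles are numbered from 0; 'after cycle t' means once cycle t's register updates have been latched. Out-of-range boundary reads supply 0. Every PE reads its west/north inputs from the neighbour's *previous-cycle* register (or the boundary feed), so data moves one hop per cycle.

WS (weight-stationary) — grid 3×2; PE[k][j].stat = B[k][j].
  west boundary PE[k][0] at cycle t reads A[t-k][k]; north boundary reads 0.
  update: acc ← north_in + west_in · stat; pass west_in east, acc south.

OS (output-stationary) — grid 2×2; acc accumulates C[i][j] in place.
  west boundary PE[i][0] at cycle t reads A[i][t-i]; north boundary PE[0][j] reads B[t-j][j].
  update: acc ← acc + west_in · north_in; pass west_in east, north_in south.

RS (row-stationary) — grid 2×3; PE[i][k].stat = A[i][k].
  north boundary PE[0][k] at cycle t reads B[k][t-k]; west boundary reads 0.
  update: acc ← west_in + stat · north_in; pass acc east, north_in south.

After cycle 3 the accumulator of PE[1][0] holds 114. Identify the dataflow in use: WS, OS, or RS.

dataflow = OS

— WS: 3×2; PE[1][0] trace:
  c0 r1c0: 0 / 0 / 0
  c1 r1c0: 66 / 2 / 66
  c2 r1c0: 66 / 9 / 66
  c3 r1c0: 0 / 0 / 0
— OS: 2×2; PE[1][0] trace:
  c0 r1c0: 0 / 0 / 0
  c1 r1c0: 21 / 3 / 7
  c2 r1c0: 66 / 9 / 5
  c3 r1c0: 114 / 8 / 6
— RS: 2×3; PE[1][0] trace:
  c0 r1c0: 0 / 0 / 0
  c1 r1c0: 21 / 21 / 7
  c2 r1c0: 27 / 27 / 9
  c3 r1c0: 0 / 0 / 0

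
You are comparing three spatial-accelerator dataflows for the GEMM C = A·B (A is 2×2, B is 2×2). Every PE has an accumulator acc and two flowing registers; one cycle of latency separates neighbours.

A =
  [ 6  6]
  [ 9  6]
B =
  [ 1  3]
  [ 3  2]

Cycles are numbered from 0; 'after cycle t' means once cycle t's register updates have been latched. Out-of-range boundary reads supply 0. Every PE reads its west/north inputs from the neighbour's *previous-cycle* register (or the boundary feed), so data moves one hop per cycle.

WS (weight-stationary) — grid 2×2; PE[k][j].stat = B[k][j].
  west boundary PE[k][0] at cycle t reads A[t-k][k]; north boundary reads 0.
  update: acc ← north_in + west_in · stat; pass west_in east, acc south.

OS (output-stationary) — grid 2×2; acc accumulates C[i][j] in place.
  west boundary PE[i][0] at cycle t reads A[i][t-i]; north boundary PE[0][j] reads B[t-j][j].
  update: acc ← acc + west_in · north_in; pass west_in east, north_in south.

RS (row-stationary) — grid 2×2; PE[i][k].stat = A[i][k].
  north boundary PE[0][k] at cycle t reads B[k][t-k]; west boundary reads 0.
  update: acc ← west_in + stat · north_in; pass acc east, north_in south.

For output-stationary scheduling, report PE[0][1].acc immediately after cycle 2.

OS 2×2: PE[0][1] cycle-by-cycle (with neighbour feeds):
  @0  [0,0]  acc 6  |  →6  ↓1
  @0  [0,1]  acc 0  |  →0  ↓0
  @1  [0,0]  acc 24  |  →6  ↓3
  @1  [0,1]  acc 18  |  →6  ↓3
  @2  [0,0]  acc 24  |  →0  ↓0
  @2  [0,1]  acc 30  |  →6  ↓2

PE[0][1].acc = 30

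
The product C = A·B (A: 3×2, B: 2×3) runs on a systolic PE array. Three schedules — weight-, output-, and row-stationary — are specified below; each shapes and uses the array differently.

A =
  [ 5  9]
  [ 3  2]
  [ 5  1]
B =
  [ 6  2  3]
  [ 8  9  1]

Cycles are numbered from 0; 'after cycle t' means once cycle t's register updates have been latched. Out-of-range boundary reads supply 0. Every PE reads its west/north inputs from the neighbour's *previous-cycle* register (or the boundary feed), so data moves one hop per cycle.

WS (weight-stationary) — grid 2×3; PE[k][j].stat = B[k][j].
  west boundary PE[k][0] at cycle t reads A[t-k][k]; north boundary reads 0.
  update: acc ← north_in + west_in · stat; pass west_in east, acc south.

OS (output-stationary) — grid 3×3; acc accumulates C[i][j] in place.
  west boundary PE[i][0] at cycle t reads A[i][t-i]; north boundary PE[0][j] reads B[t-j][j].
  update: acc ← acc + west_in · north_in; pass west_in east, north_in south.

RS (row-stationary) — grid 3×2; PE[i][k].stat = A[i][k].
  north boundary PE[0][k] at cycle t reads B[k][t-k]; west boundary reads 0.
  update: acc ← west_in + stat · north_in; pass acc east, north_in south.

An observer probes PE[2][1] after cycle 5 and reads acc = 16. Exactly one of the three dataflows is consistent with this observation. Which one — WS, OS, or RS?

dataflow = RS

WS: PE[2][1] is outside its 2×3 grid.
OS (3×3 grid), PE[2][1]:
  @0  [2,1]  acc 0  |  →0  ↓0
  @1  [2,1]  acc 0  |  →0  ↓0
  @2  [2,1]  acc 0  |  →0  ↓0
  @3  [2,1]  acc 10  |  →5  ↓2
  @4  [2,1]  acc 19  |  →1  ↓9
  @5  [2,1]  acc 19  |  →0  ↓0
RS (3×2 grid), PE[2][1]:
  @0  [2,1]  acc 0  |  →0  ↓0
  @1  [2,1]  acc 0  |  →0  ↓0
  @2  [2,1]  acc 0  |  →0  ↓0
  @3  [2,1]  acc 38  |  →38  ↓8
  @4  [2,1]  acc 19  |  →19  ↓9
  @5  [2,1]  acc 16  |  →16  ↓1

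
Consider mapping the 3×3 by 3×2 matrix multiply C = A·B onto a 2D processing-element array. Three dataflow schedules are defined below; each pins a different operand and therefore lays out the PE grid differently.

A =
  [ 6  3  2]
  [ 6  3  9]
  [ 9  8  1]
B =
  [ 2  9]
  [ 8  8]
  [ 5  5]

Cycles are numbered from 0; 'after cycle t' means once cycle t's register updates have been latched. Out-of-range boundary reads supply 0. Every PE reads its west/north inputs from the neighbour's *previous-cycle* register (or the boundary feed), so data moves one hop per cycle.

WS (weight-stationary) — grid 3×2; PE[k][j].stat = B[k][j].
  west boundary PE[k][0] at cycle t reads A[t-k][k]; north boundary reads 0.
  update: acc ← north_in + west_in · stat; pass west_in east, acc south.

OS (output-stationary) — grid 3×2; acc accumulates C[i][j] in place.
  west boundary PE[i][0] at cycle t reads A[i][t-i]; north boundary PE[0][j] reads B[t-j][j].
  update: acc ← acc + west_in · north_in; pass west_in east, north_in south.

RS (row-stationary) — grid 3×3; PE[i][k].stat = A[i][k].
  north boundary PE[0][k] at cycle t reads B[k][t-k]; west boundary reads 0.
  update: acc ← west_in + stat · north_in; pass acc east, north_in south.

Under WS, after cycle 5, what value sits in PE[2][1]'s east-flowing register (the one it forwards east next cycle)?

WS on a 3×2 grid — tracing PE[2][1] and its feeders:
  t=0 PE[1][1]: acc=0 h=0 v=0
  t=0 PE[2][0]: acc=0 h=0 v=0
  t=0 PE[2][1]: acc=0 h=0 v=0
  t=1 PE[1][1]: acc=0 h=0 v=0
  t=1 PE[2][0]: acc=0 h=0 v=0
  t=1 PE[2][1]: acc=0 h=0 v=0
  t=2 PE[1][1]: acc=78 h=3 v=78
  t=2 PE[2][0]: acc=46 h=2 v=46
  t=2 PE[2][1]: acc=0 h=0 v=0
  t=3 PE[1][1]: acc=78 h=3 v=78
  t=3 PE[2][0]: acc=81 h=9 v=81
  t=3 PE[2][1]: acc=88 h=2 v=88
  t=4 PE[1][1]: acc=145 h=8 v=145
  t=4 PE[2][0]: acc=87 h=1 v=87
  t=4 PE[2][1]: acc=123 h=9 v=123
  t=5 PE[1][1]: acc=0 h=0 v=0
  t=5 PE[2][0]: acc=0 h=0 v=0
  t=5 PE[2][1]: acc=150 h=1 v=150

register = 1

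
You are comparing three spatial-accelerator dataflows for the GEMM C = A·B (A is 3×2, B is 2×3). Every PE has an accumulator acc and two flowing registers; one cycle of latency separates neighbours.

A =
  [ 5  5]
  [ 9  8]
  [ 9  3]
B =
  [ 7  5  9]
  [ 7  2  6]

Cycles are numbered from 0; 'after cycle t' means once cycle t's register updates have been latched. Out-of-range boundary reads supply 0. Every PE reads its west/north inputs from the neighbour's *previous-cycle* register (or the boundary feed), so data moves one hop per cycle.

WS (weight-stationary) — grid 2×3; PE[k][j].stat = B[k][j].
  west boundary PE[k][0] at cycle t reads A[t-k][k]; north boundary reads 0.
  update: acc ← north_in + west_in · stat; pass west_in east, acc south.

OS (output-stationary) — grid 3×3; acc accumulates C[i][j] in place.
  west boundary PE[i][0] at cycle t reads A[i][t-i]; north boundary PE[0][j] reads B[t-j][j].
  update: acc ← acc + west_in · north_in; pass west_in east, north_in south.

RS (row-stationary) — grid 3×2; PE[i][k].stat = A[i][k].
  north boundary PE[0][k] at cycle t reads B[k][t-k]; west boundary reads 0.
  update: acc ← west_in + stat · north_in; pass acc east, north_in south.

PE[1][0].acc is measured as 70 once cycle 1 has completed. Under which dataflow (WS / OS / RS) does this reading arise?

Under WS (2×3), PE[1][0]:
  after 0 — PE[1][0] acc=0, pass-E 0, pass-S 0
  after 1 — PE[1][0] acc=70, pass-E 5, pass-S 70
Under OS (3×3), PE[1][0]:
  after 0 — PE[1][0] acc=0, pass-E 0, pass-S 0
  after 1 — PE[1][0] acc=63, pass-E 9, pass-S 7
Under RS (3×2), PE[1][0]:
  after 0 — PE[1][0] acc=0, pass-E 0, pass-S 0
  after 1 — PE[1][0] acc=63, pass-E 63, pass-S 7

dataflow = WS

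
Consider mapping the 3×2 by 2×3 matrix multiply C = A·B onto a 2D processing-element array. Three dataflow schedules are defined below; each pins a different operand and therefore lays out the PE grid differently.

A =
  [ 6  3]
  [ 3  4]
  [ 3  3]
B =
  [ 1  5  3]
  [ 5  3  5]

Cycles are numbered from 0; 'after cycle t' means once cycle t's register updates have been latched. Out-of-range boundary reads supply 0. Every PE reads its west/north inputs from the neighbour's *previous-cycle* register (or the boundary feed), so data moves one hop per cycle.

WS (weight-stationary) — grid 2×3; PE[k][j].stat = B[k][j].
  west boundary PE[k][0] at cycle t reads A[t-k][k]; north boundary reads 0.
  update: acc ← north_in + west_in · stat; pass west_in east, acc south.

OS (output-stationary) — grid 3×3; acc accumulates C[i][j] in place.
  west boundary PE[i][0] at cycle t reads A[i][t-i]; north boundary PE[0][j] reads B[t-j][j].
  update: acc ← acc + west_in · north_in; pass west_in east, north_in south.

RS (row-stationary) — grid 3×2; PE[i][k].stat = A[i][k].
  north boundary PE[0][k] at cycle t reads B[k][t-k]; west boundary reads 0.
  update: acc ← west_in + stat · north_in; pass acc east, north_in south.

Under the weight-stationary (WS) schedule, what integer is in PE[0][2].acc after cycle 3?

Tracing WS — 2×3 array, target PE[0][2]:
  0: (0,1).acc=0  regs=<0,0>
  0: (0,2).acc=0  regs=<0,0>
  1: (0,1).acc=30  regs=<6,30>
  1: (0,2).acc=0  regs=<0,0>
  2: (0,1).acc=15  regs=<3,15>
  2: (0,2).acc=18  regs=<6,18>
  3: (0,1).acc=15  regs=<3,15>
  3: (0,2).acc=9  regs=<3,9>

PE[0][2].acc = 9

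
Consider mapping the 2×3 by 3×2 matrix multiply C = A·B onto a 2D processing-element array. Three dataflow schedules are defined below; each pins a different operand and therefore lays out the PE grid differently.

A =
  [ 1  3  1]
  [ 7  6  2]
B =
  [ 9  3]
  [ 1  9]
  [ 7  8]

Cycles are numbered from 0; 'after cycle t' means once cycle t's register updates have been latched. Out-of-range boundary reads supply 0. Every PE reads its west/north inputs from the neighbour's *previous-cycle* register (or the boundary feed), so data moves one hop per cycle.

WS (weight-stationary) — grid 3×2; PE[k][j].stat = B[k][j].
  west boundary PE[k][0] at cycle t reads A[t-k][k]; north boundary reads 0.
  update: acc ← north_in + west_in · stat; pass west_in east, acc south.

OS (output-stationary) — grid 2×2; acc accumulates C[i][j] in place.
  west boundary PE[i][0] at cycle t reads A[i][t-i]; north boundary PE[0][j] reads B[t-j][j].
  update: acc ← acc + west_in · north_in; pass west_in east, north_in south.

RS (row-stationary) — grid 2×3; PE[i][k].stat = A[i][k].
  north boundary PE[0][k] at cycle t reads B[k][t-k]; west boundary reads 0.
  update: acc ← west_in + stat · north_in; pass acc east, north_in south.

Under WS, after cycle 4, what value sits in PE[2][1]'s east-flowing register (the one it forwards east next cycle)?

register = 2

Tracing WS — 3×2 array, target PE[2][1]:
  c0 r1c1: 0 / 0 / 0
  c0 r2c0: 0 / 0 / 0
  c0 r2c1: 0 / 0 / 0
  c1 r1c1: 0 / 0 / 0
  c1 r2c0: 0 / 0 / 0
  c1 r2c1: 0 / 0 / 0
  c2 r1c1: 30 / 3 / 30
  c2 r2c0: 19 / 1 / 19
  c2 r2c1: 0 / 0 / 0
  c3 r1c1: 75 / 6 / 75
  c3 r2c0: 83 / 2 / 83
  c3 r2c1: 38 / 1 / 38
  c4 r1c1: 0 / 0 / 0
  c4 r2c0: 0 / 0 / 0
  c4 r2c1: 91 / 2 / 91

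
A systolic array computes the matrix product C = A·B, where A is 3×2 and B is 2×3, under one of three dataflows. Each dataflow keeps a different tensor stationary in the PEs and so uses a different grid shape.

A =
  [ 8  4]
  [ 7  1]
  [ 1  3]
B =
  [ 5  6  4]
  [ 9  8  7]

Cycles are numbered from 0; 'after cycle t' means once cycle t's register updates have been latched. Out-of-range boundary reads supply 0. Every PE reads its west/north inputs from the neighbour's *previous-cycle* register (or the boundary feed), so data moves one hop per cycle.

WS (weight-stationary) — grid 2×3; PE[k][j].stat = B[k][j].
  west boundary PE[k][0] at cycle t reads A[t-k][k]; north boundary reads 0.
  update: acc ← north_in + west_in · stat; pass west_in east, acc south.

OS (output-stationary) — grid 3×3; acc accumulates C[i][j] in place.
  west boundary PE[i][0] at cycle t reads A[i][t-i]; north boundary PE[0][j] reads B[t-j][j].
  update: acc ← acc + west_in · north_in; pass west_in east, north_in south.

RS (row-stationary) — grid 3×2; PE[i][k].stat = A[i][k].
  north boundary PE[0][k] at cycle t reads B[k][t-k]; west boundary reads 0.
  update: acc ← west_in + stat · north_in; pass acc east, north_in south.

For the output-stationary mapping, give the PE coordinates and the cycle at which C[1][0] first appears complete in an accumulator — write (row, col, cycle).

(row, col, cycle) = (1, 0, 2)

OS — PE[1][0] is where C[1][0] collects:
  @0  [1,0]  acc 0  |  →0  ↓0
  @1  [1,0]  acc 35  |  →7  ↓5
  @2  [1,0]  acc 44  |  →1  ↓9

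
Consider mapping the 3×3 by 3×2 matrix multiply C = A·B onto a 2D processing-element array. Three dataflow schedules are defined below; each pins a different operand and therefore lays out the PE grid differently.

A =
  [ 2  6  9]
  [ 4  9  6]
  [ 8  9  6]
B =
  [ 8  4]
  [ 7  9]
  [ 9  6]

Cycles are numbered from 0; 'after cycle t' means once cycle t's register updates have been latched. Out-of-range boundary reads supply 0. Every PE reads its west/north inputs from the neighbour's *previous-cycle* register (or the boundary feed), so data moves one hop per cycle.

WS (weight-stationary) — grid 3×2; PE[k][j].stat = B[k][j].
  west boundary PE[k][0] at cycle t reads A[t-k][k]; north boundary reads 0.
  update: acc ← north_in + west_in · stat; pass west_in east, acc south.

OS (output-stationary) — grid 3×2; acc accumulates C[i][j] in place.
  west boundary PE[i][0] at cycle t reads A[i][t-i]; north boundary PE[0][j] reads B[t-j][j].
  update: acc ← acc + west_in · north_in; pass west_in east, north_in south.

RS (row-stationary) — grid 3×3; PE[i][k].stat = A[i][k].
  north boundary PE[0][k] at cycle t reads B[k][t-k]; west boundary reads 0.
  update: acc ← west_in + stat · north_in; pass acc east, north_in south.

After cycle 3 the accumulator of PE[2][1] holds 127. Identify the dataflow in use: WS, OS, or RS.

dataflow = RS

WS [3×2] PE[2][1] across cycles:
  after 0 — PE[2][1] acc=0, pass-E 0, pass-S 0
  after 1 — PE[2][1] acc=0, pass-E 0, pass-S 0
  after 2 — PE[2][1] acc=0, pass-E 0, pass-S 0
  after 3 — PE[2][1] acc=116, pass-E 9, pass-S 116
OS [3×2] PE[2][1] across cycles:
  after 0 — PE[2][1] acc=0, pass-E 0, pass-S 0
  after 1 — PE[2][1] acc=0, pass-E 0, pass-S 0
  after 2 — PE[2][1] acc=0, pass-E 0, pass-S 0
  after 3 — PE[2][1] acc=32, pass-E 8, pass-S 4
RS [3×3] PE[2][1] across cycles:
  after 0 — PE[2][1] acc=0, pass-E 0, pass-S 0
  after 1 — PE[2][1] acc=0, pass-E 0, pass-S 0
  after 2 — PE[2][1] acc=0, pass-E 0, pass-S 0
  after 3 — PE[2][1] acc=127, pass-E 127, pass-S 7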